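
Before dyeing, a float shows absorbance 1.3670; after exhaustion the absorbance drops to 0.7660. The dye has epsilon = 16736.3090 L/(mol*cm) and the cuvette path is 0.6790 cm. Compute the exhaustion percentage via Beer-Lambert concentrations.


c_initial = A_i / (epsilon * l) = 1.3670 / (16736.3090 * 0.6790) = 1.2029e-04 mol/L
c_final = A_f / (epsilon * l) = 0.7660 / (16736.3090 * 0.6790) = 6.7406e-05 mol/L
Exhaustion = (c_initial - c_final) / c_initial * 100 = (1.2029e-04 - 6.7406e-05) / 1.2029e-04 * 100 = 43.9649 %


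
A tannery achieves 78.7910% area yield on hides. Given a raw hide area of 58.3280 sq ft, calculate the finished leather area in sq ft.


Formula: finished = raw * yield / 100
Substituting: finished = 58.3280 * 78.7910 / 100
Result: 45.9572 sq ft


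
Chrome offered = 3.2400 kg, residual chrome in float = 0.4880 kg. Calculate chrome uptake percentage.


Formula: Uptake = (offered - residual) / offered * 100
Substituting: Uptake = (3.2400 - 0.4880) / 3.2400 * 100
Result: 84.9383 %


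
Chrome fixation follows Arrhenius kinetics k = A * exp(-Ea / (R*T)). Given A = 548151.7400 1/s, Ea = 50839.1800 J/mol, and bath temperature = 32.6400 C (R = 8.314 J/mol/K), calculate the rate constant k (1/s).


T_K = T_C + 273.15 = 32.6400 + 273.15 = 305.7900 K
exponent = -Ea / (R * T_K) = -50839.1800 / (8.314 * 305.7900) = -19.9970
k = A * exp(exponent) = 548151.7400 * exp(-19.9970) = 0.0011332 1/s


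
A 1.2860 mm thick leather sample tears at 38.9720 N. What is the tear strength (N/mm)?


Formula: Tear strength = force / thickness
Substituting: Tear strength = 38.9720 / 1.2860
Result: 30.3048 N/mm


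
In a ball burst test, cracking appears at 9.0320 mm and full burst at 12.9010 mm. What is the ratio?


Formula: Ratio = crack / burst
Substituting: Ratio = 9.0320 / 12.9010
Result: 0.7001


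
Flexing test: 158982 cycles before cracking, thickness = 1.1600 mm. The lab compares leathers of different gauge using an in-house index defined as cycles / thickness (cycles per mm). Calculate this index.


Formula: Index = cycles / thickness
Substituting: Index = 158982 / 1.1600
Result: 137053.4483 cycles/mm


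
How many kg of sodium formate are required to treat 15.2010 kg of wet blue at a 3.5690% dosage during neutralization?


Formula: Neutralizer = substrate * pct / 100
Substituting: Neutralizer = 15.2010 * 3.5690 / 100
Result: 0.5425 kg


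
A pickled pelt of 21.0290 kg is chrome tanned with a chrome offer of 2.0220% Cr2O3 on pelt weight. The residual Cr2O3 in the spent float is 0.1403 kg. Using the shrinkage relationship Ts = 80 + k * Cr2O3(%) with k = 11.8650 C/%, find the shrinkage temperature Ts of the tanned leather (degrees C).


Offered = pelt * offer_pct / 100 = 21.0290 * 2.0220 / 100 = 0.4252 kg
Uptake = offered - residual = 0.4252 - 0.1403 = 0.2849 kg
Cr2O3% on pelt = uptake / pelt * 100 = 0.2849 / 21.0290 * 100 = 1.3548 %
Ts = 80 + k * Cr2O3% = 80 + 11.8650 * 1.3548 = 96.0750 C


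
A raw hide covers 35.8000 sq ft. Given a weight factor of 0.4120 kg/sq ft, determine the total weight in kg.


Formula: Weight = area * weight_per_sqft
Substituting: Weight = 35.8000 * 0.4120
Result: 14.7496 kg


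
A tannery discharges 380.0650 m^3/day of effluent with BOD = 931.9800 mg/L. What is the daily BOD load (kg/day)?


Formula: BOD_load = volume * conc / 1000
Substituting: BOD_load = 380.0650 * 931.9800 / 1000
Result: 354.2130 kg/day


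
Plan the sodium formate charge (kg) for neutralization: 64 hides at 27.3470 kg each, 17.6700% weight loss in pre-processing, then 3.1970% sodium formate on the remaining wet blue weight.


Total_raw = N * avg_wt = 64 * 27.3470 = 1750.2080 kg
Substrate = Total_raw * (1 - loss/100) = 1750.2080 * (1 - 17.6700/100) = 1440.9462 kg
Neutralizer = Substrate * pct / 100 = 1440.9462 * 3.1970 / 100 = 46.0671 kg


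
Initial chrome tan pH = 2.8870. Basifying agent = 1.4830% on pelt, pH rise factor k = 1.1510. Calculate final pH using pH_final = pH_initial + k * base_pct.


Formula: pH_final = pH_initial + k * base_pct
Substituting: pH_final = 2.8870 + 1.1510 * 1.4830
Result: 4.5939


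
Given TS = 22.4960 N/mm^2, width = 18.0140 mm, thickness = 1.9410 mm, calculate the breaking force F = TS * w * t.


Formula: F = TS * w * t
Substituting: F = 22.4960 * 18.0140 * 1.9410
Result: 786.5766 N


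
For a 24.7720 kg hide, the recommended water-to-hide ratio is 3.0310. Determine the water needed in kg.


Formula: Water = hide_weight * ratio
Substituting: Water = 24.7720 * 3.0310
Result: 75.0839 kg


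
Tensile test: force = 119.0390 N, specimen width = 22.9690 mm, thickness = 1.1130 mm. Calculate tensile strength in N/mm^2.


Formula: TS = force / (width * thickness)
Substituting: TS = 119.0390 / (22.9690 * 1.1130)
Result: 4.6564 N/mm^2


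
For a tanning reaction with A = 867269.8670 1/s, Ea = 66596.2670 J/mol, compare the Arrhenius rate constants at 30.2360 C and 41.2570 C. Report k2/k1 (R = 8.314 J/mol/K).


T1 = 30.2360 + 273.15 = 303.3860 K; T2 = 41.2570 + 273.15 = 314.4070 K
k1 = A * exp(-Ea/(R*T1)) = 867269.8670 * exp(-66596.2670/(8.314*303.3860)) = 2.9629e-06 1/s
k2 = A * exp(-Ea/(R*T2)) = 867269.8670 * exp(-66596.2670/(8.314*314.4070)) = 7.4757e-06 1/s
k2/k1 = 7.4757e-06 / 2.9629e-06 = 2.5231


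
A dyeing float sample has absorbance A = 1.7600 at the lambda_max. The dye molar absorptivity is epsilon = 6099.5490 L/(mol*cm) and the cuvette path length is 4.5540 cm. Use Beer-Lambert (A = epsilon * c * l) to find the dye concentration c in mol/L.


Formula: c = A / (epsilon * l)
Substituting: c = 1.7600 / (6099.5490 * 4.5540)
Result: 6.3361e-05 mol/L


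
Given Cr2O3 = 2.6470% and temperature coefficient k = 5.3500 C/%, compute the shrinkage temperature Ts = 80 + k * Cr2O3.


Formula: Ts = 80 + k * Cr2O3
Substituting: Ts = 80 + 5.3500 * 2.6470
Result: 94.1615 C


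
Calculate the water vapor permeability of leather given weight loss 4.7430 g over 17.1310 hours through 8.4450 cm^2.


Formula: WVP = loss / (area * time)
Substituting: WVP = 4.7430 / (8.4450 * 17.1310)
Result: 0.0327847 g/(cm^2*hr)


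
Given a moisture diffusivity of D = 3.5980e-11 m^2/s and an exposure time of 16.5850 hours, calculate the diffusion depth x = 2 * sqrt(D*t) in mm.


t = 16.5850 hr * 3600 = 59706.0000 s
D * t = 3.5980e-11 * 59706.0000 = 2.1482e-06
x = 2 * sqrt(D*t) = 2 * sqrt(2.1482e-06) = 0.00293136 m = 2.9314 mm


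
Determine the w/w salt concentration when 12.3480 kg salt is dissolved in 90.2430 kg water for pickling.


Formula: Conc = salt / (water + salt) * 100
Substituting: Conc = 12.3480 / (90.2430 + 12.3480) * 100
Result: 12.0361 %


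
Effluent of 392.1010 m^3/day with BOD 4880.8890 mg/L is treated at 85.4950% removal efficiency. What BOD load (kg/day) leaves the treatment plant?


Load_in = volume * conc / 1000 = 392.1010 * 4880.8890 / 1000 = 1913.8015 kg/day
Removed = Load_in * eff / 100 = 1913.8015 * 85.4950 / 100 = 1636.2046 kg/day
Load_out = Load_in - Removed = 1913.8015 - 1636.2046 = 277.5969 kg/day


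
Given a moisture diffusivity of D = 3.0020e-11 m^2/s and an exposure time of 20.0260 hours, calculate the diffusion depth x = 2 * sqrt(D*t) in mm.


t = 20.0260 hr * 3600 = 72093.6000 s
D * t = 3.0020e-11 * 72093.6000 = 2.1642e-06
x = 2 * sqrt(D*t) = 2 * sqrt(2.1642e-06) = 0.00294228 m = 2.9423 mm


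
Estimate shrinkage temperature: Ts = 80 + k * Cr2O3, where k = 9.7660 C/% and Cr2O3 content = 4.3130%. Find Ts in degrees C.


Formula: Ts = 80 + k * Cr2O3
Substituting: Ts = 80 + 9.7660 * 4.3130
Result: 122.1208 C


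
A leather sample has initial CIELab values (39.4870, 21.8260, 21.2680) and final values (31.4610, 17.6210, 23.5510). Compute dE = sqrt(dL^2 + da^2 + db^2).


dL = -8.0260, da = -4.2050, db = 2.2830
dE = sqrt((-8.0260)^2 + (-4.2050)^2 + 2.2830^2) = 9.3440


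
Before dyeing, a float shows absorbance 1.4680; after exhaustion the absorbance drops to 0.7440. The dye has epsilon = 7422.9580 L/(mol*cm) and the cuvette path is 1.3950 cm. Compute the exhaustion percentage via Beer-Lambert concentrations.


c_initial = A_i / (epsilon * l) = 1.4680 / (7422.9580 * 1.3950) = 1.4177e-04 mol/L
c_final = A_f / (epsilon * l) = 0.7440 / (7422.9580 * 1.3950) = 7.1849e-05 mol/L
Exhaustion = (c_initial - c_final) / c_initial * 100 = (1.4177e-04 - 7.1849e-05) / 1.4177e-04 * 100 = 49.3188 %


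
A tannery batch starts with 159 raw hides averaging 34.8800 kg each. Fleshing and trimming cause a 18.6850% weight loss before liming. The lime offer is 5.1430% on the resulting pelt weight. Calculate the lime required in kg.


Total_raw = N * avg_wt = 159 * 34.8800 = 5545.9200 kg
Substrate = Total_raw * (1 - loss/100) = 5545.9200 * (1 - 18.6850/100) = 4509.6648 kg
Lime = Substrate * pct / 100 = 4509.6648 * 5.1430 / 100 = 231.9321 kg


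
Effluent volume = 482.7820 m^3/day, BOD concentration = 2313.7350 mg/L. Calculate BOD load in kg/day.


Formula: BOD_load = volume * conc / 1000
Substituting: BOD_load = 482.7820 * 2313.7350 / 1000
Result: 1117.0296 kg/day


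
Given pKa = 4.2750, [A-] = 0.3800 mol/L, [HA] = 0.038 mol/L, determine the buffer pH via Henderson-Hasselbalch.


ratio = [A-] / [HA] = 0.3800 / 0.038 = 10.0000
log10(ratio) = 1.0000
pH = pKa + log10(ratio) = 4.2750 + 1.0000 = 5.2750


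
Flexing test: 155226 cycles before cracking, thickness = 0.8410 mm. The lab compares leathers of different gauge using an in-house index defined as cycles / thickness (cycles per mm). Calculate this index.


Formula: Index = cycles / thickness
Substituting: Index = 155226 / 0.8410
Result: 184573.1272 cycles/mm


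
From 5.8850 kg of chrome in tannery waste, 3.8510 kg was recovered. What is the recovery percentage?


Formula: Recovery = recovered / input * 100
Substituting: Recovery = 3.8510 / 5.8850 * 100
Result: 65.4376 %


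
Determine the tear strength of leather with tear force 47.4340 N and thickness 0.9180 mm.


Formula: Tear strength = force / thickness
Substituting: Tear strength = 47.4340 / 0.9180
Result: 51.6710 N/mm


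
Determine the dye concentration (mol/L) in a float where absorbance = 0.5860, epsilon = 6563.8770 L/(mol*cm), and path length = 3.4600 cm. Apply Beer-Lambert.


Formula: c = A / (epsilon * l)
Substituting: c = 0.5860 / (6563.8770 * 3.4600)
Result: 2.5802e-05 mol/L


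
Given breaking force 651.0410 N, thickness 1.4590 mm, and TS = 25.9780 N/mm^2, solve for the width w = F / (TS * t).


Formula: w = F / (TS * t)
Substituting: w = 651.0410 / (25.9780 * 1.4590)
Result: 17.1770 mm


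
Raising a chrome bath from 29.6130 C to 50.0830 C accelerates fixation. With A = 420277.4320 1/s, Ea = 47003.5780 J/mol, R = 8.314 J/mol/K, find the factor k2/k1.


T1 = 29.6130 + 273.15 = 302.7630 K; T2 = 50.0830 + 273.15 = 323.2330 K
k1 = A * exp(-Ea/(R*T1)) = 420277.4320 * exp(-47003.5780/(8.314*302.7630)) = 0.00326498 1/s
k2 = A * exp(-Ea/(R*T2)) = 420277.4320 * exp(-47003.5780/(8.314*323.2330)) = 0.0106526 1/s
k2/k1 = 0.0106526 / 0.00326498 = 3.2627


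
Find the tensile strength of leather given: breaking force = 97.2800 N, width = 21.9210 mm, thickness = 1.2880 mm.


Formula: TS = force / (width * thickness)
Substituting: TS = 97.2800 / (21.9210 * 1.2880)
Result: 3.4455 N/mm^2


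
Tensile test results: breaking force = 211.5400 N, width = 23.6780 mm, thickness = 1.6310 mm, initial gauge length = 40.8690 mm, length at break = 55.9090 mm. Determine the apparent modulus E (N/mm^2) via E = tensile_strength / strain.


TS = F / (w * t) = 211.5400 / (23.6780 * 1.6310) = 5.4776 N/mm^2
strain = (Lf - L0) / L0 = (55.9090 - 40.8690) / 40.8690 = 0.3680
E = TS / strain = 5.4776 / 0.3680 = 14.8847 N/mm^2


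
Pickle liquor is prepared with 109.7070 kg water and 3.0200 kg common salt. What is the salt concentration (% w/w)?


Formula: Conc = salt / (water + salt) * 100
Substituting: Conc = 3.0200 / (109.7070 + 3.0200) * 100
Result: 2.6790 %


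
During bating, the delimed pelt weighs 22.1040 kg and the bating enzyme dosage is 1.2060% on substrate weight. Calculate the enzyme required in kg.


Formula: Enzyme = substrate * pct / 100
Substituting: Enzyme = 22.1040 * 1.2060 / 100
Result: 0.2666 kg


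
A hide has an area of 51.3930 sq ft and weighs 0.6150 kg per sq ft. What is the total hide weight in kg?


Formula: Weight = area * weight_per_sqft
Substituting: Weight = 51.3930 * 0.6150
Result: 31.6067 kg


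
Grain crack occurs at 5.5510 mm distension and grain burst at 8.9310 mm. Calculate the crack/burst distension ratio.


Formula: Ratio = crack / burst
Substituting: Ratio = 5.5510 / 8.9310
Result: 0.6215


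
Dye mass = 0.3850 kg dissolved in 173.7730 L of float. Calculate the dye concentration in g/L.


Formula: Conc = dye_mass(kg) / volume(L) * 1000
Substituting: Conc = 0.3850 / 173.7730 * 1000
Result: 2.2155 g/L


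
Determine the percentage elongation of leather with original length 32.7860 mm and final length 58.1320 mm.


Formula: Elongation = (Lf - L0) / L0 * 100
Substituting: Elongation = (58.1320 - 32.7860) / 32.7860 * 100
Result: 77.3074 %


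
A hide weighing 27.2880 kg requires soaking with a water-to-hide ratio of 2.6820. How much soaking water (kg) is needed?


Formula: Water = hide_weight * ratio
Substituting: Water = 27.2880 * 2.6820
Result: 73.1864 kg


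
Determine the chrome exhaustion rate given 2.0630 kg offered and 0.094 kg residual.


Formula: Uptake = (offered - residual) / offered * 100
Substituting: Uptake = (2.0630 - 0.094) / 2.0630 * 100
Result: 95.4435 %


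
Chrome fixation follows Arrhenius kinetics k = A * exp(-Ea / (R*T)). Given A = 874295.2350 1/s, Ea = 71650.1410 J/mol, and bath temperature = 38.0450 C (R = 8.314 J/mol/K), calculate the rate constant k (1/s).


T_K = T_C + 273.15 = 38.0450 + 273.15 = 311.1950 K
exponent = -Ea / (R * T_K) = -71650.1410 / (8.314 * 311.1950) = -27.6933
k = A * exp(exponent) = 874295.2350 * exp(-27.6933) = 8.2152e-07 1/s


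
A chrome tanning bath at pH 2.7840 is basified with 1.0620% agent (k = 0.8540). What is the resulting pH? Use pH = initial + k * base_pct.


Formula: pH_final = pH_initial + k * base_pct
Substituting: pH_final = 2.7840 + 0.8540 * 1.0620
Result: 3.6909


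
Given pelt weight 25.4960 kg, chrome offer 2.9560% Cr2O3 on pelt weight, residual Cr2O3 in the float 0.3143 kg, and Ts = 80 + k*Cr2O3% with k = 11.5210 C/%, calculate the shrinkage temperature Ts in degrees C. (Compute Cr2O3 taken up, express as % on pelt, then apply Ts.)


Offered = pelt * offer_pct / 100 = 25.4960 * 2.9560 / 100 = 0.7537 kg
Uptake = offered - residual = 0.7537 - 0.3143 = 0.4394 kg
Cr2O3% on pelt = uptake / pelt * 100 = 0.4394 / 25.4960 * 100 = 1.7233 %
Ts = 80 + k * Cr2O3% = 80 + 11.5210 * 1.7233 = 99.8537 C


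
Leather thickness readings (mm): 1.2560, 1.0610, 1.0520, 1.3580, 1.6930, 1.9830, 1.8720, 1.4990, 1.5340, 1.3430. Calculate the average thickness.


Formula: Average = sum / n
Substituting: Average = 14.6510 / 10
Result: 1.4651 mm


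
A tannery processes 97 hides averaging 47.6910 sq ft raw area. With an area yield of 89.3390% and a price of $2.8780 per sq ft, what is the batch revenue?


Raw_total = N * avg_area = 97 * 47.6910 = 4626.0270 sq ft
Finished = Raw_total * yield / 100 = 4626.0270 * 89.3390 / 100 = 4132.8463 sq ft
Value = Finished * price = 4132.8463 * 2.8780 = 11894.3315 $


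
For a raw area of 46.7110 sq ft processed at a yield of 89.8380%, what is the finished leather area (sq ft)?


Formula: finished = raw * yield / 100
Substituting: finished = 46.7110 * 89.8380 / 100
Result: 41.9642 sq ft


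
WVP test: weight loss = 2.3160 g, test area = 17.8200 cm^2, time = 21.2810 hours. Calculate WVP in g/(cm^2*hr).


Formula: WVP = loss / (area * time)
Substituting: WVP = 2.3160 / (17.8200 * 21.2810)
Result: 0.00610715 g/(cm^2*hr)


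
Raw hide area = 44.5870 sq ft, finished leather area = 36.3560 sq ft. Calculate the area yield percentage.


Formula: Yield = finished / raw * 100
Substituting: Yield = 36.3560 / 44.5870 * 100
Result: 81.5395 %


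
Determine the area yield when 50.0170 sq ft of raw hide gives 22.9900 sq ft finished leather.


Formula: Yield = finished / raw * 100
Substituting: Yield = 22.9900 / 50.0170 * 100
Result: 45.9644 %


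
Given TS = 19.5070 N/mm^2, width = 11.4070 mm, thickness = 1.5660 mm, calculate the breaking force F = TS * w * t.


Formula: F = TS * w * t
Substituting: F = 19.5070 * 11.4070 * 1.5660
Result: 348.4606 N


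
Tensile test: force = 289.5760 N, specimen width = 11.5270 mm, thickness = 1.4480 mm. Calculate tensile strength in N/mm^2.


Formula: TS = force / (width * thickness)
Substituting: TS = 289.5760 / (11.5270 * 1.4480)
Result: 17.3491 N/mm^2


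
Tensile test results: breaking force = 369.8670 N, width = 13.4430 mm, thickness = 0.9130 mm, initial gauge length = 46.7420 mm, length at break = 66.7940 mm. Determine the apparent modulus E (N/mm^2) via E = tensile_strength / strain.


TS = F / (w * t) = 369.8670 / (13.4430 * 0.9130) = 30.1355 N/mm^2
strain = (Lf - L0) / L0 = (66.7940 - 46.7420) / 46.7420 = 0.4290
E = TS / strain = 30.1355 / 0.4290 = 70.2471 N/mm^2


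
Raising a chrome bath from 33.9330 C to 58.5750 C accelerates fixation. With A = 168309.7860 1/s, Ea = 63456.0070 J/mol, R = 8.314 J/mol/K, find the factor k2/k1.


T1 = 33.9330 + 273.15 = 307.0830 K; T2 = 58.5750 + 273.15 = 331.7250 K
k1 = A * exp(-Ea/(R*T1)) = 168309.7860 * exp(-63456.0070/(8.314*307.0830)) = 2.7033e-06 1/s
k2 = A * exp(-Ea/(R*T2)) = 168309.7860 * exp(-63456.0070/(8.314*331.7250)) = 1.7129e-05 1/s
k2/k1 = 1.7129e-05 / 2.7033e-06 = 6.3364


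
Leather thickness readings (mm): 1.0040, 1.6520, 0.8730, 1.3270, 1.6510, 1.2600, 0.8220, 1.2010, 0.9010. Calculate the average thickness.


Formula: Average = sum / n
Substituting: Average = 10.6910 / 9
Result: 1.1879 mm


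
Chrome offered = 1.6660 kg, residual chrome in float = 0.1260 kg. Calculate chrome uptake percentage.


Formula: Uptake = (offered - residual) / offered * 100
Substituting: Uptake = (1.6660 - 0.1260) / 1.6660 * 100
Result: 92.4370 %


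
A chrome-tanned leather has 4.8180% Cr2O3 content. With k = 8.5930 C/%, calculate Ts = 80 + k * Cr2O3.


Formula: Ts = 80 + k * Cr2O3
Substituting: Ts = 80 + 8.5930 * 4.8180
Result: 121.4011 C


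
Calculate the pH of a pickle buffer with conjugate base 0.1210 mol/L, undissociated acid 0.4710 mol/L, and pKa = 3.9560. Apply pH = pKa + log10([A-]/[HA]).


ratio = [A-] / [HA] = 0.1210 / 0.4710 = 0.2569
log10(ratio) = -0.5902
pH = pKa + log10(ratio) = 3.9560 - 0.5902 = 3.3658


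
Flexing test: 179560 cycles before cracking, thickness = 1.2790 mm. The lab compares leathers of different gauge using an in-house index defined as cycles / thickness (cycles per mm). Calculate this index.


Formula: Index = cycles / thickness
Substituting: Index = 179560 / 1.2790
Result: 140390.9304 cycles/mm


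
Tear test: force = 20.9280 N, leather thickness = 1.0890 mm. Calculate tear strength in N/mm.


Formula: Tear strength = force / thickness
Substituting: Tear strength = 20.9280 / 1.0890
Result: 19.2176 N/mm


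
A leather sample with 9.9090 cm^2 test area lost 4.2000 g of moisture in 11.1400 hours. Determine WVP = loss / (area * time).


Formula: WVP = loss / (area * time)
Substituting: WVP = 4.2000 / (9.9090 * 11.1400)
Result: 0.0380482 g/(cm^2*hr)


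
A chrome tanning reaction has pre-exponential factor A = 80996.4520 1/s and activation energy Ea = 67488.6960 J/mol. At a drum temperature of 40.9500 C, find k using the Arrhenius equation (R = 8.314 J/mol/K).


T_K = T_C + 273.15 = 40.9500 + 273.15 = 314.1000 K
exponent = -Ea / (R * T_K) = -67488.6960 / (8.314 * 314.1000) = -25.8436
k = A * exp(exponent) = 80996.4520 * exp(-25.8436) = 4.8387e-07 1/s


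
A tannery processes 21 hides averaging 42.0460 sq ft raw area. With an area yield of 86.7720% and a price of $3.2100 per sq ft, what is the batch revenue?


Raw_total = N * avg_area = 21 * 42.0460 = 882.9660 sq ft
Finished = Raw_total * yield / 100 = 882.9660 * 86.7720 / 100 = 766.1673 sq ft
Value = Finished * price = 766.1673 * 3.2100 = 2459.3969 $


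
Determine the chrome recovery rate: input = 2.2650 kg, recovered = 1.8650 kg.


Formula: Recovery = recovered / input * 100
Substituting: Recovery = 1.8650 / 2.2650 * 100
Result: 82.3400 %


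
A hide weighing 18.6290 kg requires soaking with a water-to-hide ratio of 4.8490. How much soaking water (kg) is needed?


Formula: Water = hide_weight * ratio
Substituting: Water = 18.6290 * 4.8490
Result: 90.3320 kg


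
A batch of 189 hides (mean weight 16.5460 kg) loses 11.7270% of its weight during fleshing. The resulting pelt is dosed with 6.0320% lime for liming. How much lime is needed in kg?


Total_raw = N * avg_wt = 189 * 16.5460 = 3127.1940 kg
Substrate = Total_raw * (1 - loss/100) = 3127.1940 * (1 - 11.7270/100) = 2760.4680 kg
Lime = Substrate * pct / 100 = 2760.4680 * 6.0320 / 100 = 166.5114 kg


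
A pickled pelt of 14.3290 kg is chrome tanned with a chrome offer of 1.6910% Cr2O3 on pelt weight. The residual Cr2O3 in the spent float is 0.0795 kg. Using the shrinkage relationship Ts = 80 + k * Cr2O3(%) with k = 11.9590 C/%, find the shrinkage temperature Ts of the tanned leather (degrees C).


Offered = pelt * offer_pct / 100 = 14.3290 * 1.6910 / 100 = 0.2423 kg
Uptake = offered - residual = 0.2423 - 0.0795 = 0.1628 kg
Cr2O3% on pelt = uptake / pelt * 100 = 0.1628 / 14.3290 * 100 = 1.1362 %
Ts = 80 + k * Cr2O3% = 80 + 11.9590 * 1.1362 = 93.5876 C


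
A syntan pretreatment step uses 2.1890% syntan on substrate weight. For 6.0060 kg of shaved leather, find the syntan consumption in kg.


Formula: Syntan = substrate * pct / 100
Substituting: Syntan = 6.0060 * 2.1890 / 100
Result: 0.1315 kg


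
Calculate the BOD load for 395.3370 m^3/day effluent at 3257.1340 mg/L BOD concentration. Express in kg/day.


Formula: BOD_load = volume * conc / 1000
Substituting: BOD_load = 395.3370 * 3257.1340 / 1000
Result: 1287.6656 kg/day


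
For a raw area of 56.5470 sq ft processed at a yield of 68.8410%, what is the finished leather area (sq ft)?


Formula: finished = raw * yield / 100
Substituting: finished = 56.5470 * 68.8410 / 100
Result: 38.9275 sq ft


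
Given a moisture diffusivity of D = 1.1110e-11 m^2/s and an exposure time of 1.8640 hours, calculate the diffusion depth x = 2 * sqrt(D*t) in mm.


t = 1.8640 hr * 3600 = 6710.4000 s
D * t = 1.1110e-11 * 6710.4000 = 7.4553e-08
x = 2 * sqrt(D*t) = 2 * sqrt(7.4553e-08) = 5.4609e-04 m = 0.5461 mm


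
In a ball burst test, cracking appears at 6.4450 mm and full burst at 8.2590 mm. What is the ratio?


Formula: Ratio = crack / burst
Substituting: Ratio = 6.4450 / 8.2590
Result: 0.7804


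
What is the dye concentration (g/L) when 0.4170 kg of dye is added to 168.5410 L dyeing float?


Formula: Conc = dye_mass(kg) / volume(L) * 1000
Substituting: Conc = 0.4170 / 168.5410 * 1000
Result: 2.4742 g/L


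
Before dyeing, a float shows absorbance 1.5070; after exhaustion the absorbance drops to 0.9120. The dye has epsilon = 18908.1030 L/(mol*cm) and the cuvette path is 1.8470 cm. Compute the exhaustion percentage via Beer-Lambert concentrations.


c_initial = A_i / (epsilon * l) = 1.5070 / (18908.1030 * 1.8470) = 4.3152e-05 mol/L
c_final = A_f / (epsilon * l) = 0.9120 / (18908.1030 * 1.8470) = 2.6114e-05 mol/L
Exhaustion = (c_initial - c_final) / c_initial * 100 = (4.3152e-05 - 2.6114e-05) / 4.3152e-05 * 100 = 39.4824 %


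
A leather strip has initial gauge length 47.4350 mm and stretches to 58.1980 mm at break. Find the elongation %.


Formula: Elongation = (Lf - L0) / L0 * 100
Substituting: Elongation = (58.1980 - 47.4350) / 47.4350 * 100
Result: 22.6900 %


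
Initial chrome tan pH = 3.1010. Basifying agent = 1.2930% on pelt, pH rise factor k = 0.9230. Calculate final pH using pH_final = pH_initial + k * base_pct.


Formula: pH_final = pH_initial + k * base_pct
Substituting: pH_final = 3.1010 + 0.9230 * 1.2930
Result: 4.2944


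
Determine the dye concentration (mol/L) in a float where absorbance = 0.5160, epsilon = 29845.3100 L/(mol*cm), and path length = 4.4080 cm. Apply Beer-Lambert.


Formula: c = A / (epsilon * l)
Substituting: c = 0.5160 / (29845.3100 * 4.4080)
Result: 3.9222e-06 mol/L


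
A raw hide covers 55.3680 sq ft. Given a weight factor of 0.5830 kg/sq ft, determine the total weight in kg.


Formula: Weight = area * weight_per_sqft
Substituting: Weight = 55.3680 * 0.5830
Result: 32.2795 kg


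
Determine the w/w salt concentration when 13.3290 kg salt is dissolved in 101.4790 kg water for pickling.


Formula: Conc = salt / (water + salt) * 100
Substituting: Conc = 13.3290 / (101.4790 + 13.3290) * 100
Result: 11.6098 %


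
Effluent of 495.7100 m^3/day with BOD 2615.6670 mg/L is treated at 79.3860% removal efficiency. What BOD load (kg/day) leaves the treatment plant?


Load_in = volume * conc / 1000 = 495.7100 * 2615.6670 / 1000 = 1296.6123 kg/day
Removed = Load_in * eff / 100 = 1296.6123 * 79.3860 / 100 = 1029.3286 kg/day
Load_out = Load_in - Removed = 1296.6123 - 1029.3286 = 267.2837 kg/day


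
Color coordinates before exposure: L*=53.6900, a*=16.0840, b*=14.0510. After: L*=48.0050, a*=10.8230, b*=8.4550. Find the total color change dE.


dL = -5.6850, da = -5.2610, db = -5.5960
dE = sqrt((-5.6850)^2 + (-5.2610)^2 + (-5.5960)^2) = 9.5558


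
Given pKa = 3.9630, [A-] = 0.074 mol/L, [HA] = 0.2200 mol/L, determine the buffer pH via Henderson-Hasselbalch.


ratio = [A-] / [HA] = 0.074 / 0.2200 = 0.3364
log10(ratio) = -0.4732
pH = pKa + log10(ratio) = 3.9630 - 0.4732 = 3.4898


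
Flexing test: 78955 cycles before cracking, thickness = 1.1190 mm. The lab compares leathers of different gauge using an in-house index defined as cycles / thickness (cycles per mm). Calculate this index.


Formula: Index = cycles / thickness
Substituting: Index = 78955 / 1.1190
Result: 70558.5344 cycles/mm


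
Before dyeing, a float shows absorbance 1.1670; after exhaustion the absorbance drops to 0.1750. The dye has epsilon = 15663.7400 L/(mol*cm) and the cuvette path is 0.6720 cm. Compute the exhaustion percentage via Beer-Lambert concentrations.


c_initial = A_i / (epsilon * l) = 1.1670 / (15663.7400 * 0.6720) = 1.1087e-04 mol/L
c_final = A_f / (epsilon * l) = 0.1750 / (15663.7400 * 0.6720) = 1.6625e-05 mol/L
Exhaustion = (c_initial - c_final) / c_initial * 100 = (1.1087e-04 - 1.6625e-05) / 1.1087e-04 * 100 = 85.0043 %


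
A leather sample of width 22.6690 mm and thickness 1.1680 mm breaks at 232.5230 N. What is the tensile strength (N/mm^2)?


Formula: TS = force / (width * thickness)
Substituting: TS = 232.5230 / (22.6690 * 1.1680)
Result: 8.7819 N/mm^2


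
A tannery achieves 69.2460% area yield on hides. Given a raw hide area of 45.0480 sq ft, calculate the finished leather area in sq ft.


Formula: finished = raw * yield / 100
Substituting: finished = 45.0480 * 69.2460 / 100
Result: 31.1939 sq ft


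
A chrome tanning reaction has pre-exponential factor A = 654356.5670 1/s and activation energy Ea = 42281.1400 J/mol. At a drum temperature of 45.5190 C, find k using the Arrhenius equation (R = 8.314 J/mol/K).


T_K = T_C + 273.15 = 45.5190 + 273.15 = 318.6690 K
exponent = -Ea / (R * T_K) = -42281.1400 / (8.314 * 318.6690) = -15.9587
k = A * exp(exponent) = 654356.5670 * exp(-15.9587) = 0.0767449 1/s


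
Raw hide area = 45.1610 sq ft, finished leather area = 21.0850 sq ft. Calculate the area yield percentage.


Formula: Yield = finished / raw * 100
Substituting: Yield = 21.0850 / 45.1610 * 100
Result: 46.6885 %


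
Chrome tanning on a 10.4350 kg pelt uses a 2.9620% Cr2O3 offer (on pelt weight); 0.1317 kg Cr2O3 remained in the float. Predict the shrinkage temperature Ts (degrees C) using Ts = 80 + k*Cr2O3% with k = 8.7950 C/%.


Offered = pelt * offer_pct / 100 = 10.4350 * 2.9620 / 100 = 0.3091 kg
Uptake = offered - residual = 0.3091 - 0.1317 = 0.1774 kg
Cr2O3% on pelt = uptake / pelt * 100 = 0.1774 / 10.4350 * 100 = 1.6999 %
Ts = 80 + k * Cr2O3% = 80 + 8.7950 * 1.6999 = 94.9506 C


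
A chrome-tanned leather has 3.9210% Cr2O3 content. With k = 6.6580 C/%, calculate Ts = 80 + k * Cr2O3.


Formula: Ts = 80 + k * Cr2O3
Substituting: Ts = 80 + 6.6580 * 3.9210
Result: 106.1060 C


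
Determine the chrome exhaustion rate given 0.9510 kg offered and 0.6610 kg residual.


Formula: Uptake = (offered - residual) / offered * 100
Substituting: Uptake = (0.9510 - 0.6610) / 0.9510 * 100
Result: 30.4942 %


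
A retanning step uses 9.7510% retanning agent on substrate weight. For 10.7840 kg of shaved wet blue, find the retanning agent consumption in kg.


Formula: Retan = substrate * pct / 100
Substituting: Retan = 10.7840 * 9.7510 / 100
Result: 1.0515 kg


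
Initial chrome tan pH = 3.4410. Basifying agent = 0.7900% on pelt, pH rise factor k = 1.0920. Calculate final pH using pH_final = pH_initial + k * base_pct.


Formula: pH_final = pH_initial + k * base_pct
Substituting: pH_final = 3.4410 + 1.0920 * 0.7900
Result: 4.3037


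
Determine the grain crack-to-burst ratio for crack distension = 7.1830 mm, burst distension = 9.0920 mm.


Formula: Ratio = crack / burst
Substituting: Ratio = 7.1830 / 9.0920
Result: 0.7900


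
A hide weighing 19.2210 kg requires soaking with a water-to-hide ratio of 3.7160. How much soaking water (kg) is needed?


Formula: Water = hide_weight * ratio
Substituting: Water = 19.2210 * 3.7160
Result: 71.4252 kg


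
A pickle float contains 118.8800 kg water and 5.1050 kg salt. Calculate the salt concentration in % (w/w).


Formula: Conc = salt / (water + salt) * 100
Substituting: Conc = 5.1050 / (118.8800 + 5.1050) * 100
Result: 4.1174 %


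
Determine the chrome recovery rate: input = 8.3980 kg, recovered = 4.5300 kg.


Formula: Recovery = recovered / input * 100
Substituting: Recovery = 4.5300 / 8.3980 * 100
Result: 53.9414 %


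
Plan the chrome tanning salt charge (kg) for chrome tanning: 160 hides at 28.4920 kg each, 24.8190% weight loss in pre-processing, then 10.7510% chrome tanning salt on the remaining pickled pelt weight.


Total_raw = N * avg_wt = 160 * 28.4920 = 4558.7200 kg
Substrate = Total_raw * (1 - loss/100) = 4558.7200 * (1 - 24.8190/100) = 3427.2913 kg
Chrome = Substrate * pct / 100 = 3427.2913 * 10.7510 / 100 = 368.4681 kg


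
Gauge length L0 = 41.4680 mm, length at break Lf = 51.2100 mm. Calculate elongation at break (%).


Formula: Elongation = (Lf - L0) / L0 * 100
Substituting: Elongation = (51.2100 - 41.4680) / 41.4680 * 100
Result: 23.4928 %


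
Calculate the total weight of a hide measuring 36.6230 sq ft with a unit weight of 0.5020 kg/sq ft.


Formula: Weight = area * weight_per_sqft
Substituting: Weight = 36.6230 * 0.5020
Result: 18.3847 kg


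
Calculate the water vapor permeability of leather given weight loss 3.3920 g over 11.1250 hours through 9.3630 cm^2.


Formula: WVP = loss / (area * time)
Substituting: WVP = 3.3920 / (9.3630 * 11.1250)
Result: 0.0325642 g/(cm^2*hr)


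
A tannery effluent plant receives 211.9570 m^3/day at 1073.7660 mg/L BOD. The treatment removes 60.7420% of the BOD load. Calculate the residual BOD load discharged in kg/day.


Load_in = volume * conc / 1000 = 211.9570 * 1073.7660 / 1000 = 227.5922 kg/day
Removed = Load_in * eff / 100 = 227.5922 * 60.7420 / 100 = 138.2441 kg/day
Load_out = Load_in - Removed = 227.5922 - 138.2441 = 89.3482 kg/day


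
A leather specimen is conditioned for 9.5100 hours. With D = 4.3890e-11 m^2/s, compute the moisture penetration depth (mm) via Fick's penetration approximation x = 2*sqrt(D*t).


t = 9.5100 hr * 3600 = 34236.0000 s
D * t = 4.3890e-11 * 34236.0000 = 1.5026e-06
x = 2 * sqrt(D*t) = 2 * sqrt(1.5026e-06) = 0.00245163 m = 2.4516 mm


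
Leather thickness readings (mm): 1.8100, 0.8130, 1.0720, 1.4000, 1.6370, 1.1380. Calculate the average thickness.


Formula: Average = sum / n
Substituting: Average = 7.8700 / 6
Result: 1.3117 mm


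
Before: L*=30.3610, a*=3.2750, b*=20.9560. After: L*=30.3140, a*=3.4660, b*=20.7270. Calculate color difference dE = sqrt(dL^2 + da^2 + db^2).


dL = -0.047, da = 0.1910, db = -0.2290
dE = sqrt((-0.047)^2 + 0.1910^2 + (-0.2290)^2) = 0.3019


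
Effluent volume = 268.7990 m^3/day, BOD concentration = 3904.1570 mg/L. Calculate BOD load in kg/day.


Formula: BOD_load = volume * conc / 1000
Substituting: BOD_load = 268.7990 * 3904.1570 / 1000
Result: 1049.4335 kg/day


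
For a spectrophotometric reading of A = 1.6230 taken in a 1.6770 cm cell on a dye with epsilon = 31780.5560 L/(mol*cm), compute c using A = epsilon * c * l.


Formula: c = A / (epsilon * l)
Substituting: c = 1.6230 / (31780.5560 * 1.6770)
Result: 3.0453e-05 mol/L


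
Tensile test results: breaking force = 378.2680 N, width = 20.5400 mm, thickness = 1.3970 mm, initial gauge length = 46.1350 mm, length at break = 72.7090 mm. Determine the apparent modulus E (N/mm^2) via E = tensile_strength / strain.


TS = F / (w * t) = 378.2680 / (20.5400 * 1.3970) = 13.1827 N/mm^2
strain = (Lf - L0) / L0 = (72.7090 - 46.1350) / 46.1350 = 0.5760
E = TS / strain = 13.1827 / 0.5760 = 22.8863 N/mm^2


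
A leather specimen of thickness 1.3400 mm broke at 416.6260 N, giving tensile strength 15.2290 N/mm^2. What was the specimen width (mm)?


Formula: w = F / (TS * t)
Substituting: w = 416.6260 / (15.2290 * 1.3400)
Result: 20.4160 mm


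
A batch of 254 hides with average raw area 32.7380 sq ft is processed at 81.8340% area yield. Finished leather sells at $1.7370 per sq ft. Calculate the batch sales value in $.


Raw_total = N * avg_area = 254 * 32.7380 = 8315.4520 sq ft
Finished = Raw_total * yield / 100 = 8315.4520 * 81.8340 / 100 = 6804.8670 sq ft
Value = Finished * price = 6804.8670 * 1.7370 = 11820.0540 $


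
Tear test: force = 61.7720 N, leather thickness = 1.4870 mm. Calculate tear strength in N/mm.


Formula: Tear strength = force / thickness
Substituting: Tear strength = 61.7720 / 1.4870
Result: 41.5414 N/mm


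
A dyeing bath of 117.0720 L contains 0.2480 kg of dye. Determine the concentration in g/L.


Formula: Conc = dye_mass(kg) / volume(L) * 1000
Substituting: Conc = 0.2480 / 117.0720 * 1000
Result: 2.1184 g/L


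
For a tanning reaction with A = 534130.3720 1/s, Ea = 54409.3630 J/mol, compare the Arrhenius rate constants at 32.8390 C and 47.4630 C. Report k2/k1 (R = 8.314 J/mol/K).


T1 = 32.8390 + 273.15 = 305.9890 K; T2 = 47.4630 + 273.15 = 320.6130 K
k1 = A * exp(-Ea/(R*T1)) = 534130.3720 * exp(-54409.3630/(8.314*305.9890)) = 2.7493e-04 1/s
k2 = A * exp(-Ea/(R*T2)) = 534130.3720 * exp(-54409.3630/(8.314*320.6130)) = 7.2927e-04 1/s
k2/k1 = 7.2927e-04 / 2.7493e-04 = 2.6526


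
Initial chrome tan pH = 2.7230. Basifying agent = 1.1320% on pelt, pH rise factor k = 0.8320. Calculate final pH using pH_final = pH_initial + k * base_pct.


Formula: pH_final = pH_initial + k * base_pct
Substituting: pH_final = 2.7230 + 0.8320 * 1.1320
Result: 3.6648


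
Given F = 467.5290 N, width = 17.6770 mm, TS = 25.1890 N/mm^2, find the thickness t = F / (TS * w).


Formula: t = F / (TS * w)
Substituting: t = 467.5290 / (25.1890 * 17.6770)
Result: 1.0500 mm


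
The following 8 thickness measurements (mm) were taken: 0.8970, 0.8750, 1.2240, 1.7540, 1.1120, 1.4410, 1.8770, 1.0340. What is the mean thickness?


Formula: Average = sum / n
Substituting: Average = 10.2140 / 8
Result: 1.2768 mm


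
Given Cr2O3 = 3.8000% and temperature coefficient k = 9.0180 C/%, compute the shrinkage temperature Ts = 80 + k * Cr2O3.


Formula: Ts = 80 + k * Cr2O3
Substituting: Ts = 80 + 9.0180 * 3.8000
Result: 114.2684 C


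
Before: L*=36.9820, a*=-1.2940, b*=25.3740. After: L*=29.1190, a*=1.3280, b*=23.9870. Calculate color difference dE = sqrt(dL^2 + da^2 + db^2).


dL = -7.8630, da = 2.6220, db = -1.3870
dE = sqrt((-7.8630)^2 + 2.6220^2 + (-1.3870)^2) = 8.4039


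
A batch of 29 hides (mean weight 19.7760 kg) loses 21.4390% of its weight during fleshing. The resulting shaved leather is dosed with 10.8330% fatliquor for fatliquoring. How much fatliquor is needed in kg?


Total_raw = N * avg_wt = 29 * 19.7760 = 573.5040 kg
Substrate = Total_raw * (1 - loss/100) = 573.5040 * (1 - 21.4390/100) = 450.5505 kg
Fat = Substrate * pct / 100 = 450.5505 * 10.8330 / 100 = 48.8081 kg


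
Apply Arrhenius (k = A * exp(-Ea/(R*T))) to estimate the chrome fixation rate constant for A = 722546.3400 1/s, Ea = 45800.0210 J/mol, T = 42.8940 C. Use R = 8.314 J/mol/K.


T_K = T_C + 273.15 = 42.8940 + 273.15 = 316.0440 K
exponent = -Ea / (R * T_K) = -45800.0210 / (8.314 * 316.0440) = -17.4304
k = A * exp(exponent) = 722546.3400 * exp(-17.4304) = 0.0194503 1/s


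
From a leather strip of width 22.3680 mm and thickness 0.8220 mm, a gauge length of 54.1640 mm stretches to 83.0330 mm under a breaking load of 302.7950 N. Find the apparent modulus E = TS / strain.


TS = F / (w * t) = 302.7950 / (22.3680 * 0.8220) = 16.4683 N/mm^2
strain = (Lf - L0) / L0 = (83.0330 - 54.1640) / 54.1640 = 0.5330
E = TS / strain = 16.4683 / 0.5330 = 30.8979 N/mm^2


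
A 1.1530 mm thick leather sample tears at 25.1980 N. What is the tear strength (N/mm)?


Formula: Tear strength = force / thickness
Substituting: Tear strength = 25.1980 / 1.1530
Result: 21.8543 N/mm


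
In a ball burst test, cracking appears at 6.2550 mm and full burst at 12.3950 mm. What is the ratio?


Formula: Ratio = crack / burst
Substituting: Ratio = 6.2550 / 12.3950
Result: 0.5046


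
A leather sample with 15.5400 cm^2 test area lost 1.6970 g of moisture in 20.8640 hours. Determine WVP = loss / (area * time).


Formula: WVP = loss / (area * time)
Substituting: WVP = 1.6970 / (15.5400 * 20.8640)
Result: 0.00523399 g/(cm^2*hr)


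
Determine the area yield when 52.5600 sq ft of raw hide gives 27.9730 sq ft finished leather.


Formula: Yield = finished / raw * 100
Substituting: Yield = 27.9730 / 52.5600 * 100
Result: 53.2211 %


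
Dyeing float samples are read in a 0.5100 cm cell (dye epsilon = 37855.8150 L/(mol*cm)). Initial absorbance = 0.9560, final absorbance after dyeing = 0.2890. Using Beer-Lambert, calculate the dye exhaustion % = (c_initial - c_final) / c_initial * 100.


c_initial = A_i / (epsilon * l) = 0.9560 / (37855.8150 * 0.5100) = 4.9517e-05 mol/L
c_final = A_f / (epsilon * l) = 0.2890 / (37855.8150 * 0.5100) = 1.4969e-05 mol/L
Exhaustion = (c_initial - c_final) / c_initial * 100 = (4.9517e-05 - 1.4969e-05) / 4.9517e-05 * 100 = 69.7699 %


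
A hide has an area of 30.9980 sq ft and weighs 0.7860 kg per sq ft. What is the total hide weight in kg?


Formula: Weight = area * weight_per_sqft
Substituting: Weight = 30.9980 * 0.7860
Result: 24.3644 kg


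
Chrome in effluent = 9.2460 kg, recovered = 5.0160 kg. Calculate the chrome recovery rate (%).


Formula: Recovery = recovered / input * 100
Substituting: Recovery = 5.0160 / 9.2460 * 100
Result: 54.2505 %


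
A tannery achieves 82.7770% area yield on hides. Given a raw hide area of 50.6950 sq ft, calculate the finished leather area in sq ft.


Formula: finished = raw * yield / 100
Substituting: finished = 50.6950 * 82.7770 / 100
Result: 41.9638 sq ft


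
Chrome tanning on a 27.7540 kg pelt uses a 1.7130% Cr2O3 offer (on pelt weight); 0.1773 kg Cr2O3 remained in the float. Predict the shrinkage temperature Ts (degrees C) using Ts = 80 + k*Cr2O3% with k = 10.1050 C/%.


Offered = pelt * offer_pct / 100 = 27.7540 * 1.7130 / 100 = 0.4754 kg
Uptake = offered - residual = 0.4754 - 0.1773 = 0.2981 kg
Cr2O3% on pelt = uptake / pelt * 100 = 0.2981 / 27.7540 * 100 = 1.0742 %
Ts = 80 + k * Cr2O3% = 80 + 10.1050 * 1.0742 = 90.8545 C


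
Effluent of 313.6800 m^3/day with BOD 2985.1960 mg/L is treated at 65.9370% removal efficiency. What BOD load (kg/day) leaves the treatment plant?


Load_in = volume * conc / 1000 = 313.6800 * 2985.1960 / 1000 = 936.3963 kg/day
Removed = Load_in * eff / 100 = 936.3963 * 65.9370 / 100 = 617.4316 kg/day
Load_out = Load_in - Removed = 936.3963 - 617.4316 = 318.9647 kg/day
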